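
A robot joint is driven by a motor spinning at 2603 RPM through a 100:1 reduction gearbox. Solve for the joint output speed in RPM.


omega_joint = omega_motor / N = 2603 / 100 = 26.0300

26.0300 RPM


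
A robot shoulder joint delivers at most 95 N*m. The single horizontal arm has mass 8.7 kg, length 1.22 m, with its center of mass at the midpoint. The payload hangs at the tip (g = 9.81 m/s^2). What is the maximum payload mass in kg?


tau_arm = m_arm*g*(L/2) = 8.7*9.81*1.22/2 = 52.0617 N*m
tau_payload = tau_max - tau_arm = 95 - 52.0617 = 42.9383
m_payload = tau_payload / (g*L) = 42.9383 / (9.81*1.22) = 3.5877

3.5877 kg


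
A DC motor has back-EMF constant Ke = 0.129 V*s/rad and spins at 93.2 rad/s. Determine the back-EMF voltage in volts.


V_emf = Ke * omega = 0.129*93.2 = 12.0228

12.0228 V


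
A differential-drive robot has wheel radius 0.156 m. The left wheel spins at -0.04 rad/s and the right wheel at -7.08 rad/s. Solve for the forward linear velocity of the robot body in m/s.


v = r*(wR + wL)/2 = 0.156*(-7.08 + -0.04)/2 = -0.5554

-0.5554 m/s


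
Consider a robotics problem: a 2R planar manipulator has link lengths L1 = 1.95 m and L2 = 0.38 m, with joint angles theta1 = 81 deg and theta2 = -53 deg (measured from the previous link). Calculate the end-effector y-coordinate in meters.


y = L1*sin(th1) + L2*sin(th1+th2) = 1.95*sin(81 deg) + 0.38*sin(28 deg) = 2.1044

2.1044 m


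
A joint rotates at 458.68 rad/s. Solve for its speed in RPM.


RPM = 458.68 * 60/(2*pi) = 4380.0714

4380.0714 RPM


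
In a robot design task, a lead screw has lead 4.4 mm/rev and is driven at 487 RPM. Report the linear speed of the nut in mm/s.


v = lead * (RPM/60) = 4.4*487/60 = 35.7133

35.7133 mm/s


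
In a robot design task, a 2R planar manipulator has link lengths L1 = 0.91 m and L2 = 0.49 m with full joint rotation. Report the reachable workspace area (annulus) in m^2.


r_max = L1 + L2 = 1.4000, r_min = |L1 - L2| = 0.4200
A = pi*(r_max^2 - r_min^2) = pi*(1.9600 - 0.1764) = 5.6033

5.6033 m^2


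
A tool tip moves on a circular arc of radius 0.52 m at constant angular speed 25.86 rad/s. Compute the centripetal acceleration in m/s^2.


a_c = omega^2 * r = 25.86^2 * 0.52 = 347.7446

347.7446 m/s^2


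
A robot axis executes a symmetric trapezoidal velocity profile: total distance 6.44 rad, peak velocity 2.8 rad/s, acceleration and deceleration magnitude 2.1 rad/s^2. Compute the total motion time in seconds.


t_acc = v/a = 2.8/2.1 = 1.333333 s
d_acc = v^2/(2a) = 1.866667 rad (each ramp)
d_cruise = 6.44 - 2*1.866667 = 2.706666 rad
t_cruise = 2.706666/2.8 = 0.966666 s
t_total = 2*1.333333 + 0.966666 = 3.6333

3.6333 s


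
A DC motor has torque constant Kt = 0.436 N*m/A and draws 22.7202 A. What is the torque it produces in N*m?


tau = Kt * I = 0.436*22.7202 = 9.9060

9.9060 N*m


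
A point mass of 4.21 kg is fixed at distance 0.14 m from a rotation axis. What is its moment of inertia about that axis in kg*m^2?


I = m*r^2 = 4.21*0.14^2 = 0.0825

0.0825 kg*m^2


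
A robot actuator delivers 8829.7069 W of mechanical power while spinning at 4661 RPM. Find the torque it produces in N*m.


omega = 4661 * 2*pi/60 = 488.098779 rad/s
tau = P / omega = 8829.7069 / 488.098779 = 18.0900

18.0900 N*m


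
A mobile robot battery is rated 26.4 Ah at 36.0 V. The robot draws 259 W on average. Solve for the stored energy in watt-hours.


E = capacity * V = 26.4*36.0 = 950.4000

950.4000 Wh


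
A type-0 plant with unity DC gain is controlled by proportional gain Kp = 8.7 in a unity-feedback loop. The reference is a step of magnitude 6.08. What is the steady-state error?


e_ss = R/(1 + Kp) = 6.08/(1 + 8.7) = 6.08/9.7000 = 0.6268

0.6268


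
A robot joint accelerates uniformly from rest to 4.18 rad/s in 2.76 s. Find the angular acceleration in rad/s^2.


alpha = delta_omega / t = 4.18 / 2.76 = 1.5145

1.5145 rad/s^2


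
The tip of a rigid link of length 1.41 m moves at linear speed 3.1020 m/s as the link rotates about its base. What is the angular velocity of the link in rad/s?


omega = v / L = 3.1020 / 1.41 = 2.2000

2.2000 rad/s


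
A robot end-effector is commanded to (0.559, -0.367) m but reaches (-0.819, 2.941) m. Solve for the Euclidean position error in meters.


dx = -0.819 - (0.559) = -1.3780, dy = 2.941 - (-0.367) = 3.3080
err = sqrt(1.898884 + 10.942864) = 3.5835

3.5835 m


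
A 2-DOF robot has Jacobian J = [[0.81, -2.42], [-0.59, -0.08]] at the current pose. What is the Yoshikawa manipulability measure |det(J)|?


det(J) = 0.81*-0.08 - (-2.42)*(-0.59) = -1.4926
|det(J)| = 1.4926

1.4926


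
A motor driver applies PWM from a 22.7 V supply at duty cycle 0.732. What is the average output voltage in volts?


V_avg = V_supply * D = 22.7*0.732 = 16.6164

16.6164 V


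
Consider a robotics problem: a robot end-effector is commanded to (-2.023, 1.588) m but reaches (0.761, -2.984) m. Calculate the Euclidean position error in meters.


dx = 0.761 - (-2.023) = 2.7840, dy = -2.984 - (1.588) = -4.5720
err = sqrt(7.750656 + 20.903184) = 5.3529

5.3529 m


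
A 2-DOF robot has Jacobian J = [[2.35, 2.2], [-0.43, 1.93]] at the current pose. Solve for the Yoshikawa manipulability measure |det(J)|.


det(J) = 2.35*1.93 - (2.2)*(-0.43) = 5.4815
|det(J)| = 5.4815

5.4815


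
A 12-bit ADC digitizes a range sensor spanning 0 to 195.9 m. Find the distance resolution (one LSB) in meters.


res = range / 2^n = 195.9/2^12 = 195.9/4096 = 0.0478

0.0478 m


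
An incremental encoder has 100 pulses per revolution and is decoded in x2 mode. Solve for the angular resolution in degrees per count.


resolution = 360 / (PPR * 2) = 360 / 200 = 1.8000

1.8000 degrees


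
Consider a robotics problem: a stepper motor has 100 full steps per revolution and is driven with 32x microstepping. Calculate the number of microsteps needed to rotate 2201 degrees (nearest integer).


step_size = 360/(100*32) = 360/3200 = 0.112500 deg
n = 2201/(360/3200) = 2201*3200/360 = 19564.4444 -> 19564

19564 steps


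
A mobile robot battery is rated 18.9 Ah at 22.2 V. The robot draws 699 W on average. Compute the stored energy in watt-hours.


E = capacity * V = 18.9*22.2 = 419.5800

419.5800 Wh


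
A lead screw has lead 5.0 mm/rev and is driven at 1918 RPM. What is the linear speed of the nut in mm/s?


v = lead * (RPM/60) = 5.0*1918/60 = 159.8333

159.8333 mm/s


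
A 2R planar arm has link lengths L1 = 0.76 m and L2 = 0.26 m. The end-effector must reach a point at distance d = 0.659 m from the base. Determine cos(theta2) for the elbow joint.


cos(th2) = (d^2 - L1^2 - L2^2)/(2*L1*L2) = (0.659^2 - 0.76^2 - 0.26^2)/(2*0.76*0.26) = -0.5337

-0.5337


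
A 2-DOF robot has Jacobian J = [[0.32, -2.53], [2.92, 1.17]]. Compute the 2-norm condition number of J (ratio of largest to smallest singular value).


JJ^T eigenvalues: trace(JJ^T) = 16.3986, det(JJ^T) = det(J)^2 = 60.24864400
s_max^2 = (16.3986 + sqrt(27.91950596))/2 = 10.84124559
s_min^2 = (16.3986 - sqrt(27.91950596))/2 = 5.55735441
kappa = s_max/s_min = sqrt(10.84124559/5.55735441) = 1.3967

1.3967


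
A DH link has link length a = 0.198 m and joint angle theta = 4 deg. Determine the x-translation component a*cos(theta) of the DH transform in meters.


a*cos(theta) = 0.198*cos(4 deg) = 0.1975

0.1975 m


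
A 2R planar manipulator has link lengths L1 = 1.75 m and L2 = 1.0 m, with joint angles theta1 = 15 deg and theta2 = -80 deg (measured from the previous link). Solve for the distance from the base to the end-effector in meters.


x = L1*cos(th1) + L2*cos(th1+th2) = 2.112988
y = L1*sin(th1) + L2*sin(th1+th2) = -0.453374
d = sqrt(x^2 + y^2) = sqrt(4.464718 + 0.205548) = 2.1611

2.1611 m


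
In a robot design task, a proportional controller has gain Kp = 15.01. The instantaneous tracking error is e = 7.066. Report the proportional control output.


u_P = Kp * e = 15.01 * 7.066 = 106.0607

106.0607


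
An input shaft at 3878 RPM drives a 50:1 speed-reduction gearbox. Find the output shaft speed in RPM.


omega_out = omega_in / N = 3878 / 50 = 77.5600

77.5600 RPM


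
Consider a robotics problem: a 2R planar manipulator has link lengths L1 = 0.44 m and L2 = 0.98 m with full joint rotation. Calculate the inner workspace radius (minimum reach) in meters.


r_min = |L1 - L2| = |0.44 - 0.98| = 0.5400

0.5400 m


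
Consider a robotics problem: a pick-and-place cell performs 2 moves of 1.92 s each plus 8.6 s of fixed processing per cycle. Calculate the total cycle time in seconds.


T = 2*1.92 + 8.6 = 12.4400

12.4400 s


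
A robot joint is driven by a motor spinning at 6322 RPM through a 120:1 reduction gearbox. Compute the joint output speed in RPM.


omega_joint = omega_motor / N = 6322 / 120 = 52.6833

52.6833 RPM


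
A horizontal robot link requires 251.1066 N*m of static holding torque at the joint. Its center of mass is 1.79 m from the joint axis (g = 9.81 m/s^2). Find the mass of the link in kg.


m = tau / (g*L) = 251.1066 / (9.81 * 1.79) = 14.3000

14.3000 kg


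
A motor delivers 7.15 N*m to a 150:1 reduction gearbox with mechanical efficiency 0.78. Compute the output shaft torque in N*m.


tau_out = tau_in * N * eta = 7.15 * 150 * 0.78 = 836.5500

836.5500 N*m


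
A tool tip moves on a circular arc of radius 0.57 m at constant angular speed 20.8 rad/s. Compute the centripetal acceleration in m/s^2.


a_c = omega^2 * r = 20.8^2 * 0.57 = 246.6048

246.6048 m/s^2


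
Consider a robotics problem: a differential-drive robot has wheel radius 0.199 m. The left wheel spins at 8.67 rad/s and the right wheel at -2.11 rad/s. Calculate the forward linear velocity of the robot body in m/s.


v = r*(wR + wL)/2 = 0.199*(-2.11 + 8.67)/2 = 0.6527

0.6527 m/s


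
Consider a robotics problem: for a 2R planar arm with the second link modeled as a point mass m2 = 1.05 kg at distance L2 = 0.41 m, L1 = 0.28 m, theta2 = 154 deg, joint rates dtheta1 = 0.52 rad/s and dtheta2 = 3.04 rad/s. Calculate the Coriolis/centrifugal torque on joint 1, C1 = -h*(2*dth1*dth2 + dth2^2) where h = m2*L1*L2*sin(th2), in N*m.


h = m2*L1*L2*sin(th2) = 1.05*0.28*0.41*sin(154 deg) = 0.052841
C1 = -h*(2*0.52*3.04 + 3.04^2) = -0.052841*12.4032 = -0.6554

-0.6554 N*m


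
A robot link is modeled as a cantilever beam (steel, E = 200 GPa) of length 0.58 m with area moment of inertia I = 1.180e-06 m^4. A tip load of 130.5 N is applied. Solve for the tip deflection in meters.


delta = F*L^3/(3*E*I) = 130.5*0.58^3/(3*2.000e+11*1.180e-06)
      = 25.462116/708000 = 3.5963e-05

3.5963e-05 m


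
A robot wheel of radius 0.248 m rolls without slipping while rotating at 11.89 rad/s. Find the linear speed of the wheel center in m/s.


v = omega * r = 11.89 * 0.248 = 2.9487

2.9487 m/s


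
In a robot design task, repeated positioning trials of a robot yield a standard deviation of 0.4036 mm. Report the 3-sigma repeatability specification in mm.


repeatability = 3*sigma = 3*0.4036 = 1.2108

1.2108 mm


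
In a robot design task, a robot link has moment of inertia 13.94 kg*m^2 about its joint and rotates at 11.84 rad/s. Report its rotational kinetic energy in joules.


KE = (1/2)*I*omega^2 = 0.5*13.94*11.84^2 = 977.0936

977.0936 J


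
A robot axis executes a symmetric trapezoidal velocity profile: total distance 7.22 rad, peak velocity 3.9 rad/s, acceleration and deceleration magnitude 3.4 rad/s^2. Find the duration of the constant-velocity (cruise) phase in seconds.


t_acc = v/a = 1.147059 s, d_acc = v^2/(2a) = 2.236765 rad each
d_cruise = 7.22 - 2*2.236765 = 2.746470 rad
t_cruise = d_cruise/v = 2.746470/3.9 = 0.7042

0.7042 s


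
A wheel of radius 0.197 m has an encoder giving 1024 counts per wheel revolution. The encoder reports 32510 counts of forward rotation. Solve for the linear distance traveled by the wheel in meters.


revs = 32510/1024 = 31.748047
d = revs * 2*pi*r = 31.748047 * 2*pi*0.197 = 39.2973

39.2973 m


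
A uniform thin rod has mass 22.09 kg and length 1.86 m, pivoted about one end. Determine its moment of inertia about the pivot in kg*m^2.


I = (1/3)*m*L^2 = (1/3)*22.09*1.86^2 = 25.4742

25.4742 kg*m^2


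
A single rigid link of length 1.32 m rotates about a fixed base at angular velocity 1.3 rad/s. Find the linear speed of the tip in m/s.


v = L*omega = 1.32 * 1.3 = 1.7160

1.7160 m/s


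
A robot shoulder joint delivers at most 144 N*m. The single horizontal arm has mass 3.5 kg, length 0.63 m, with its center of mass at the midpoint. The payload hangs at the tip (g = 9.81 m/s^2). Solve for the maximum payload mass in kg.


tau_arm = m_arm*g*(L/2) = 3.5*9.81*0.63/2 = 10.8155 N*m
tau_payload = tau_max - tau_arm = 144 - 10.8155 = 133.1845
m_payload = tau_payload / (g*L) = 133.1845 / (9.81*0.63) = 21.5498

21.5498 kg


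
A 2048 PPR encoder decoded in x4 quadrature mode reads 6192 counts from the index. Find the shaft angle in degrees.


angle = counts * 360 / (PPR*4) = 6192 * 360 / 8192 = 272.1094

272.1094 degrees


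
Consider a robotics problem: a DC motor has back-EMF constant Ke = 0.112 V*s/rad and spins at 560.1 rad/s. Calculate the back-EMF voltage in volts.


V_emf = Ke * omega = 0.112*560.1 = 62.7312

62.7312 V


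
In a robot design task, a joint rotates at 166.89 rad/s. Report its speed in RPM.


RPM = 166.89 * 60/(2*pi) = 1593.6821

1593.6821 RPM


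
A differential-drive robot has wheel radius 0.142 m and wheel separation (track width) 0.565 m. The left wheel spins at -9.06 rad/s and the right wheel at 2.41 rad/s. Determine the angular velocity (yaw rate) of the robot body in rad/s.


omega = r*(wR - wL)/L = 0.142*(2.41 - (-9.06))/0.565 = 2.8827

2.8827 rad/s


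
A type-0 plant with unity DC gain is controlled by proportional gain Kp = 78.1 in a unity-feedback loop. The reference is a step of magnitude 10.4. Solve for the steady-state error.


e_ss = R/(1 + Kp) = 10.4/(1 + 78.1) = 10.4/79.1000 = 0.1315

0.1315


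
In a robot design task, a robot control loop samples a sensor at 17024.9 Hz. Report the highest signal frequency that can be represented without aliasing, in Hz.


f_max = f_s/2 = 17024.9/2 = 8512.4500

8512.4500 Hz


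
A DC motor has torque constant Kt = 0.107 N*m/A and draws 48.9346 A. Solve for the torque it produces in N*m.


tau = Kt * I = 0.107*48.9346 = 5.2360

5.2360 N*m


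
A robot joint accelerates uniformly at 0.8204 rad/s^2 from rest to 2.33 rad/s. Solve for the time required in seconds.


t = delta_omega / alpha = 2.33 / 0.8204 = 2.8401

2.8401 s


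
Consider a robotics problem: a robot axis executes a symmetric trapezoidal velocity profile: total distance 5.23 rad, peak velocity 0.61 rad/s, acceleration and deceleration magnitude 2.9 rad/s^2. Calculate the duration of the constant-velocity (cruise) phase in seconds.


t_acc = v/a = 0.210345 s, d_acc = v^2/(2a) = 0.064155 rad each
d_cruise = 5.23 - 2*0.064155 = 5.101690 rad
t_cruise = d_cruise/v = 5.101690/0.61 = 8.3634

8.3634 s


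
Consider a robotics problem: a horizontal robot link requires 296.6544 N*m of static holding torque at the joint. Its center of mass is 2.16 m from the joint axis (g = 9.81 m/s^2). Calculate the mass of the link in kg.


m = tau / (g*L) = 296.6544 / (9.81 * 2.16) = 14.0000

14.0000 kg


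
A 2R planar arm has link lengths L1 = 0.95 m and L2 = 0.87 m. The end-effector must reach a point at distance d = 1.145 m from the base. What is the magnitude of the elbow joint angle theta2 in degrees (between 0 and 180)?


cos(th2) = (d^2 - L1^2 - L2^2)/(2*L1*L2) = (1.145^2 - 0.95^2 - 0.87^2)/(2*0.95*0.87) = -0.21075318
th2 = acos(-0.21075318) = 102.1665 deg

102.1665 degrees


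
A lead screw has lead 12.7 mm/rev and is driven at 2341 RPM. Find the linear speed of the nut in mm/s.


v = lead * (RPM/60) = 12.7*2341/60 = 495.5117

495.5117 mm/s


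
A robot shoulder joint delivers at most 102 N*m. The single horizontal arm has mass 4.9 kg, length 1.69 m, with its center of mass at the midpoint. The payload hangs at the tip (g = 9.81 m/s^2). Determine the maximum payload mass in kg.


tau_arm = m_arm*g*(L/2) = 4.9*9.81*1.69/2 = 40.6183 N*m
tau_payload = tau_max - tau_arm = 102 - 40.6183 = 61.3817
m_payload = tau_payload / (g*L) = 61.3817 / (9.81*1.69) = 3.7024

3.7024 kg


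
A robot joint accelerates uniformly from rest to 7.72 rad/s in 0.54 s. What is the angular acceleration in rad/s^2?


alpha = delta_omega / t = 7.72 / 0.54 = 14.2963

14.2963 rad/s^2


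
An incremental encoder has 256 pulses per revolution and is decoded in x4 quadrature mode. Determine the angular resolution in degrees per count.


resolution = 360 / (PPR * 4) = 360 / 1024 = 0.3516

0.3516 degrees


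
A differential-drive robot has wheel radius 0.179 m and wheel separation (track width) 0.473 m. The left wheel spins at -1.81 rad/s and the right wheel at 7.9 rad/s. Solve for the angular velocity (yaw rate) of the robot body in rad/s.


omega = r*(wR - wL)/L = 0.179*(7.9 - (-1.81))/0.473 = 3.6746

3.6746 rad/s


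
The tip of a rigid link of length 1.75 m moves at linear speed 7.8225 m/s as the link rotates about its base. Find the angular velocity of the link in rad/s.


omega = v / L = 7.8225 / 1.75 = 4.4700

4.4700 rad/s


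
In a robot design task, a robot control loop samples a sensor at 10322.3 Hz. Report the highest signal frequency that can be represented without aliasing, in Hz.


f_max = f_s/2 = 10322.3/2 = 5161.1500

5161.1500 Hz


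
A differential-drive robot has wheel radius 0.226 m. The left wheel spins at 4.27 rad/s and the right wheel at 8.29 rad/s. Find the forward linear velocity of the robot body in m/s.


v = r*(wR + wL)/2 = 0.226*(8.29 + 4.27)/2 = 1.4193

1.4193 m/s


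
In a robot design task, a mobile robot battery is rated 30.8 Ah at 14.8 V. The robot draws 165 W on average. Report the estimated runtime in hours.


E = 30.8*14.8 = 455.8400 Wh
t = E/P = 455.8400/165 = 2.7627

2.7627 hours


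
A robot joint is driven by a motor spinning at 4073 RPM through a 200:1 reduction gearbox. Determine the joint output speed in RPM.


omega_joint = omega_motor / N = 4073 / 200 = 20.3650

20.3650 RPM


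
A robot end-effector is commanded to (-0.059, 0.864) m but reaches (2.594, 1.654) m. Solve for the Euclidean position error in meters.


dx = 2.594 - (-0.059) = 2.6530, dy = 1.654 - (0.864) = 0.7900
err = sqrt(7.038409 + 0.624100) = 2.7681

2.7681 m


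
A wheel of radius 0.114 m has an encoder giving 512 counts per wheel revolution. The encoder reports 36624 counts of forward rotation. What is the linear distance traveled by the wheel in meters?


revs = 36624/512 = 71.531250
d = revs * 2*pi*r = 71.531250 * 2*pi*0.114 = 51.2366

51.2366 m


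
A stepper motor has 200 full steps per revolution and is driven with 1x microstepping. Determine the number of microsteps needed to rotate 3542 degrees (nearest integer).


step_size = 360/(200*1) = 360/200 = 1.800000 deg
n = 3542/(360/200) = 3542*200/360 = 1967.7778 -> 1968

1968 steps


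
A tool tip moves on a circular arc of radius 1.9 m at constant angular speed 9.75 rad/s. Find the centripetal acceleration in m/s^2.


a_c = omega^2 * r = 9.75^2 * 1.9 = 180.6188

180.6188 m/s^2


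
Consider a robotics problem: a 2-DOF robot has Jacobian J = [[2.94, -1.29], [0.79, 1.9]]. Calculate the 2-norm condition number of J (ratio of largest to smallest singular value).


JJ^T eigenvalues: trace(JJ^T) = 14.5418, det(JJ^T) = det(J)^2 = 43.62734601
s_max^2 = (14.5418 + sqrt(36.95456320))/2 = 10.31041325
s_min^2 = (14.5418 - sqrt(36.95456320))/2 = 4.23138675
kappa = s_max/s_min = sqrt(10.31041325/4.23138675) = 1.5610

1.5610


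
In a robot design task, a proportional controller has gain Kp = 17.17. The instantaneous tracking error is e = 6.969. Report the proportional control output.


u_P = Kp * e = 17.17 * 6.969 = 119.6577

119.6577


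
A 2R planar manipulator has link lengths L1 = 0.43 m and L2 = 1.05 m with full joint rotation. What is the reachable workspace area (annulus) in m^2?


r_max = L1 + L2 = 1.4800, r_min = |L1 - L2| = 0.6200
A = pi*(r_max^2 - r_min^2) = pi*(2.1904 - 0.3844) = 5.6737

5.6737 m^2


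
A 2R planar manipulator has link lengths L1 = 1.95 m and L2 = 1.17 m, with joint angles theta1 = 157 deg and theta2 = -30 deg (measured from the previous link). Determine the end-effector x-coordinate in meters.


x = L1*cos(th1) + L2*cos(th1+th2) = 1.95*cos(157 deg) + 1.17*cos(127 deg) = -2.4991

-2.4991 m


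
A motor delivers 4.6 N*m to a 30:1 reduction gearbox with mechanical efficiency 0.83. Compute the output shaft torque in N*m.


tau_out = tau_in * N * eta = 4.6 * 30 * 0.83 = 114.5400

114.5400 N*m


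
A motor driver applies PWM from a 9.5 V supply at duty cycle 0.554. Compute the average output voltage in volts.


V_avg = V_supply * D = 9.5*0.554 = 5.2630

5.2630 V


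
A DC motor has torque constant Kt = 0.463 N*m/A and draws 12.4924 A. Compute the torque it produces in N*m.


tau = Kt * I = 0.463*12.4924 = 5.7840

5.7840 N*m


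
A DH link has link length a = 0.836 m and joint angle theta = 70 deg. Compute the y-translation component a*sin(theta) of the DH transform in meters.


a*sin(theta) = 0.836*sin(70 deg) = 0.7856

0.7856 m


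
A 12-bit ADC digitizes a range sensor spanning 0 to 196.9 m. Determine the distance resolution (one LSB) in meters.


res = range / 2^n = 196.9/2^12 = 196.9/4096 = 0.0481

0.0481 m


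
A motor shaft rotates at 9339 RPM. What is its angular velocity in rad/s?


omega = 9339 * 2*pi/60 = 977.9778

977.9778 rad/s


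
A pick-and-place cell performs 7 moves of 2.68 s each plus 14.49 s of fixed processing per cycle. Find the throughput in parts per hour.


T_cycle = 7*2.68 + 14.49 = 33.2500 s
rate = 3600/T = 108.2707

108.2707 parts/hour


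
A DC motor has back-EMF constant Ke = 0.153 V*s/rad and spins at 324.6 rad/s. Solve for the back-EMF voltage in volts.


V_emf = Ke * omega = 0.153*324.6 = 49.6638

49.6638 V


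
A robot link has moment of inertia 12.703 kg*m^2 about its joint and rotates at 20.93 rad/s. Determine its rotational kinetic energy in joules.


KE = (1/2)*I*omega^2 = 0.5*12.703*20.93^2 = 2782.3692

2782.3692 J


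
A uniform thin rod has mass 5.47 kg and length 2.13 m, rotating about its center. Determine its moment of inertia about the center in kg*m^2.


I = (1/12)*m*L^2 = (1/12)*5.47*2.13^2 = 2.0681

2.0681 kg*m^2


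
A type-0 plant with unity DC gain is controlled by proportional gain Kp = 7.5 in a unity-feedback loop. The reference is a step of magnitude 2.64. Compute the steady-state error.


e_ss = R/(1 + Kp) = 2.64/(1 + 7.5) = 2.64/8.5000 = 0.3106

0.3106


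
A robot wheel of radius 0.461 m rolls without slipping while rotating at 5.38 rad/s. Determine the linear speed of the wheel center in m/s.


v = omega * r = 5.38 * 0.461 = 2.4802

2.4802 m/s


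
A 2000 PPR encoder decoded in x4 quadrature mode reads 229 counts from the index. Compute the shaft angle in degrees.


angle = counts * 360 / (PPR*4) = 229 * 360 / 8000 = 10.3050

10.3050 degrees


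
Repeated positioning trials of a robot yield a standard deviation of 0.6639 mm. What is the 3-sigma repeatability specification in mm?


repeatability = 3*sigma = 3*0.6639 = 1.9917

1.9917 mm


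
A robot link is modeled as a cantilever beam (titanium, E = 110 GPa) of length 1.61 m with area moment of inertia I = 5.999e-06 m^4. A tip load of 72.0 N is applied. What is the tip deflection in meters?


delta = F*L^3/(3*E*I) = 72.0*1.61^3/(3*1.100e+11*5.999e-06)
      = 300.476232/1979670 = 1.5178e-04

1.5178e-04 m


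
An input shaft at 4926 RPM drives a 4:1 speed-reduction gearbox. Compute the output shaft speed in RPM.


omega_out = omega_in / N = 4926 / 4 = 1231.5000

1231.5000 RPM


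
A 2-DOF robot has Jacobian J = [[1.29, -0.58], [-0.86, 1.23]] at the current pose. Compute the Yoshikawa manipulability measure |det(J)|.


det(J) = 1.29*1.23 - (-0.58)*(-0.86) = 1.0879
|det(J)| = 1.0879

1.0879


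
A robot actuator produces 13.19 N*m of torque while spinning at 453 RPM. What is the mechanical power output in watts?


omega = 453 * 2*pi/60 = 47.438049 rad/s
P = tau * omega = 13.19 * 47.438049 = 625.7079

625.7079 W


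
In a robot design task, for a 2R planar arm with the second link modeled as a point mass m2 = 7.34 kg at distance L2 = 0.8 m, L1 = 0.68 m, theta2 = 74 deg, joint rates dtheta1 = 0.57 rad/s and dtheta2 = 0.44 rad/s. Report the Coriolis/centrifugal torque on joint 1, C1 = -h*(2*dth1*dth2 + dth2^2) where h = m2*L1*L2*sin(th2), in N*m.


h = m2*L1*L2*sin(th2) = 7.34*0.68*0.8*sin(74 deg) = 3.838280
C1 = -h*(2*0.57*0.44 + 0.44^2) = -3.838280*0.6952 = -2.6684

-2.6684 N*m


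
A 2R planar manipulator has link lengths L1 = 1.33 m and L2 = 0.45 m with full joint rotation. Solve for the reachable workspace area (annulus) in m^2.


r_max = L1 + L2 = 1.7800, r_min = |L1 - L2| = 0.8800
A = pi*(r_max^2 - r_min^2) = pi*(3.1684 - 0.7744) = 7.5210

7.5210 m^2


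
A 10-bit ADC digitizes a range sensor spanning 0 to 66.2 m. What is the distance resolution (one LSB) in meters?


res = range / 2^n = 66.2/2^10 = 66.2/1024 = 0.0646

0.0646 m


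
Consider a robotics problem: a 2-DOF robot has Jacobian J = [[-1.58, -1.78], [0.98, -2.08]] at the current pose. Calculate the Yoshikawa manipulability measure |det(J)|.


det(J) = -1.58*-2.08 - (-1.78)*(0.98) = 5.0308
|det(J)| = 5.0308

5.0308


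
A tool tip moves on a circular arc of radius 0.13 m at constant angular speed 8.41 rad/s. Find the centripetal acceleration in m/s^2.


a_c = omega^2 * r = 8.41^2 * 0.13 = 9.1947

9.1947 m/s^2


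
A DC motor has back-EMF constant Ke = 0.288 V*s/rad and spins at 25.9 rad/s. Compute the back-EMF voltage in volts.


V_emf = Ke * omega = 0.288*25.9 = 7.4592

7.4592 V


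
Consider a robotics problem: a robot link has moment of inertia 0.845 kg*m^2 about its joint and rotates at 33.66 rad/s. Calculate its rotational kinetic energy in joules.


KE = (1/2)*I*omega^2 = 0.5*0.845*33.66^2 = 478.6906

478.6906 J


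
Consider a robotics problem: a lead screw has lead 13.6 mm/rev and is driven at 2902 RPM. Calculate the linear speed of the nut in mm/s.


v = lead * (RPM/60) = 13.6*2902/60 = 657.7867

657.7867 mm/s


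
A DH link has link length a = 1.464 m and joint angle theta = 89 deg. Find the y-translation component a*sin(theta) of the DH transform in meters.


a*sin(theta) = 1.464*sin(89 deg) = 1.4638

1.4638 m


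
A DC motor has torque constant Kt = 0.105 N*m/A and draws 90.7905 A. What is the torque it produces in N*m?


tau = Kt * I = 0.105*90.7905 = 9.5330

9.5330 N*m


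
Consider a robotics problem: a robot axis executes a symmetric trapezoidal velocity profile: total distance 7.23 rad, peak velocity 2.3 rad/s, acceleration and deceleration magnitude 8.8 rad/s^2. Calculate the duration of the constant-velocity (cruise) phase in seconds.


t_acc = v/a = 0.261364 s, d_acc = v^2/(2a) = 0.300568 rad each
d_cruise = 7.23 - 2*0.300568 = 6.628864 rad
t_cruise = d_cruise/v = 6.628864/2.3 = 2.8821

2.8821 s


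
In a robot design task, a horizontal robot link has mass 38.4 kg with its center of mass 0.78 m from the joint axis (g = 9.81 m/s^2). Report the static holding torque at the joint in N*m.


tau = m*g*L = 38.4 * 9.81 * 0.78 = 293.8291

293.8291 N*m


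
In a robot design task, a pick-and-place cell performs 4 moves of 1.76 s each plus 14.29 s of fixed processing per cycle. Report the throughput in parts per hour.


T_cycle = 4*1.76 + 14.29 = 21.3300 s
rate = 3600/T = 168.7764

168.7764 parts/hour


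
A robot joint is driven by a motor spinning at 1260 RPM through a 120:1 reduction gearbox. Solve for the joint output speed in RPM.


omega_joint = omega_motor / N = 1260 / 120 = 10.5000

10.5000 RPM


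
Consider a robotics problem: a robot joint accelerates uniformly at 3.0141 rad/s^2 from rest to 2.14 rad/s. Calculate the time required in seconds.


t = delta_omega / alpha = 2.14 / 3.0141 = 0.7100

0.7100 s


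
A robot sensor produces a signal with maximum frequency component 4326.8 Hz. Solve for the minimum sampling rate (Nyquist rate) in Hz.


f_s,min = 2*f_max = 2*4326.8 = 8653.6000

8653.6000 Hz


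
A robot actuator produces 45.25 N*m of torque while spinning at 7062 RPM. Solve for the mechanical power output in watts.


omega = 7062 * 2*pi/60 = 739.530911 rad/s
P = tau * omega = 45.25 * 739.530911 = 33463.7737

33463.7737 W


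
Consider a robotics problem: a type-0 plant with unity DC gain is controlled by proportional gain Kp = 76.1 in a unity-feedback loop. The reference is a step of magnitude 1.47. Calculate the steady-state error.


e_ss = R/(1 + Kp) = 1.47/(1 + 76.1) = 1.47/77.1000 = 0.0191

0.0191


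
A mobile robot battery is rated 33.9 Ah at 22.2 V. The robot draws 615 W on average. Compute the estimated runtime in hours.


E = 33.9*22.2 = 752.5800 Wh
t = E/P = 752.5800/615 = 1.2237

1.2237 hours


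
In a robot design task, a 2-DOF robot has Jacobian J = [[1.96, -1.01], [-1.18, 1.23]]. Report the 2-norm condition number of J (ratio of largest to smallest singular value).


JJ^T eigenvalues: trace(JJ^T) = 7.7670, det(JJ^T) = det(J)^2 = 1.48596100
s_max^2 = (7.7670 + sqrt(54.38244500))/2 = 7.57072270
s_min^2 = (7.7670 - sqrt(54.38244500))/2 = 0.19627730
kappa = s_max/s_min = sqrt(7.57072270/0.19627730) = 6.2106

6.2106


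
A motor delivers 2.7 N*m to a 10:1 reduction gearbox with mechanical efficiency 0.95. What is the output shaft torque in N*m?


tau_out = tau_in * N * eta = 2.7 * 10 * 0.95 = 25.6500

25.6500 N*m


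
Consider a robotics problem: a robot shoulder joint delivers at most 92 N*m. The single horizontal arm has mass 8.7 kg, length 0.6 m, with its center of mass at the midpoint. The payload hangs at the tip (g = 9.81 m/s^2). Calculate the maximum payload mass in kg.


tau_arm = m_arm*g*(L/2) = 8.7*9.81*0.6/2 = 25.6041 N*m
tau_payload = tau_max - tau_arm = 92 - 25.6041 = 66.3959
m_payload = tau_payload / (g*L) = 66.3959 / (9.81*0.6) = 11.2803

11.2803 kg


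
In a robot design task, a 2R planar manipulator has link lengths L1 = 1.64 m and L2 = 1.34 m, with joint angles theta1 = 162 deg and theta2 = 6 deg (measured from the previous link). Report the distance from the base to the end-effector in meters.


x = L1*cos(th1) + L2*cos(th1+th2) = -2.870450
y = L1*sin(th1) + L2*sin(th1+th2) = 0.785390
d = sqrt(x^2 + y^2) = sqrt(8.239483 + 0.616837) = 2.9760

2.9760 m


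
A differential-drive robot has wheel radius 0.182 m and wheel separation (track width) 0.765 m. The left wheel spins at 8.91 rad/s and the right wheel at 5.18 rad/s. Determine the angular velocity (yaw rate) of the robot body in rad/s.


omega = r*(wR - wL)/L = 0.182*(5.18 - (8.91))/0.765 = -0.8874

-0.8874 rad/s


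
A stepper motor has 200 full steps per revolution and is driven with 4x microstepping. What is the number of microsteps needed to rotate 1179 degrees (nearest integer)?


step_size = 360/(200*4) = 360/800 = 0.450000 deg
n = 1179/(360/800) = 1179*800/360 = 2620

2620 steps


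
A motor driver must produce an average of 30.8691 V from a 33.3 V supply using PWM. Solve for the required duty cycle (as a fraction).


D = V_avg/V_supply = 30.8691/33.3 = 0.9270

0.9270


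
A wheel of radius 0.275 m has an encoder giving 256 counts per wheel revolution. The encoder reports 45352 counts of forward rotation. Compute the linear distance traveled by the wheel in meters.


revs = 45352/256 = 177.156250
d = revs * 2*pi*r = 177.156250 * 2*pi*0.275 = 306.1040

306.1040 m


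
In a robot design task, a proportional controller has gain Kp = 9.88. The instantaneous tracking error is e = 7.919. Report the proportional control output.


u_P = Kp * e = 9.88 * 7.919 = 78.2397

78.2397


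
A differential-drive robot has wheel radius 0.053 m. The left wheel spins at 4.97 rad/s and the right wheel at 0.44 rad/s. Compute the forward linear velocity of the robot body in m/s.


v = r*(wR + wL)/2 = 0.053*(0.44 + 4.97)/2 = 0.1434

0.1434 m/s


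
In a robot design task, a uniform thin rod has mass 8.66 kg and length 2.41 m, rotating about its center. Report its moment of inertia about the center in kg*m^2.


I = (1/12)*m*L^2 = (1/12)*8.66*2.41^2 = 4.1915

4.1915 kg*m^2


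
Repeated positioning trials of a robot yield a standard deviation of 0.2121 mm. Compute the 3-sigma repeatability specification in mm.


repeatability = 3*sigma = 3*0.2121 = 0.6363

0.6363 mm


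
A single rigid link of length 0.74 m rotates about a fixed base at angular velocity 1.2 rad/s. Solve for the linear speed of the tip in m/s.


v = L*omega = 0.74 * 1.2 = 0.8880

0.8880 m/s


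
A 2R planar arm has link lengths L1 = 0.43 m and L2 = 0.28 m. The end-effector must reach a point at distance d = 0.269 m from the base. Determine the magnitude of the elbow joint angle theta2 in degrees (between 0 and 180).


cos(th2) = (d^2 - L1^2 - L2^2)/(2*L1*L2) = (0.269^2 - 0.43^2 - 0.28^2)/(2*0.43*0.28) = -0.79293605
th2 = acos(-0.79293605) = 142.4607 deg

142.4607 degrees


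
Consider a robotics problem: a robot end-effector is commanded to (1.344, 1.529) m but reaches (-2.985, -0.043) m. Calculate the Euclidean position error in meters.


dx = -2.985 - (1.344) = -4.3290, dy = -0.043 - (1.529) = -1.5720
err = sqrt(18.740241 + 2.471184) = 4.6056

4.6056 m


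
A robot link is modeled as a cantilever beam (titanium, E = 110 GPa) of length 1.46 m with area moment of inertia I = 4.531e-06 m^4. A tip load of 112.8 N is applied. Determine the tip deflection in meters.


delta = F*L^3/(3*E*I) = 112.8*1.46^3/(3*1.100e+11*4.531e-06)
      = 351.0489408/1495230 = 2.3478e-04

2.3478e-04 m


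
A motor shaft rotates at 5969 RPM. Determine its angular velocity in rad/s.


omega = 5969 * 2*pi/60 = 625.0722

625.0722 rad/s


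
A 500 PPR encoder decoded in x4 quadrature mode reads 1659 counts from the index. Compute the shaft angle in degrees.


angle = counts * 360 / (PPR*4) = 1659 * 360 / 2000 = 298.6200

298.6200 degrees


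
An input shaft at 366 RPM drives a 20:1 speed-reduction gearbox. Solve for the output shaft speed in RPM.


omega_out = omega_in / N = 366 / 20 = 18.3000

18.3000 RPM


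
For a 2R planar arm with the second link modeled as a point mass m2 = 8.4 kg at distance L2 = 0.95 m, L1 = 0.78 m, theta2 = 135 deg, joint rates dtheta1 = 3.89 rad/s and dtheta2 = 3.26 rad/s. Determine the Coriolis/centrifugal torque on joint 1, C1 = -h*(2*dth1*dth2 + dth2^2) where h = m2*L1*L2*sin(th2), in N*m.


h = m2*L1*L2*sin(th2) = 8.4*0.78*0.95*sin(135 deg) = 4.401315
C1 = -h*(2*3.89*3.26 + 3.26^2) = -4.401315*35.9904 = -158.4051

-158.4051 N*m


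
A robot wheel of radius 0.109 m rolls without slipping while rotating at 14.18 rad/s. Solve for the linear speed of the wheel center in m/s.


v = omega * r = 14.18 * 0.109 = 1.5456

1.5456 m/s


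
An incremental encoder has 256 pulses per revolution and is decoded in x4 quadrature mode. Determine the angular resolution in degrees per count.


resolution = 360 / (PPR * 4) = 360 / 1024 = 0.3516

0.3516 degrees


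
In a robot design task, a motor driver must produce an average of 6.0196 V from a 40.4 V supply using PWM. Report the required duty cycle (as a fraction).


D = V_avg/V_supply = 6.0196/40.4 = 0.1490

0.1490


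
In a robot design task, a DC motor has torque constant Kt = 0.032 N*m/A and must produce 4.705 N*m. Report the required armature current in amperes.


I = tau / Kt = 4.705/0.032 = 147.0312

147.0312 A


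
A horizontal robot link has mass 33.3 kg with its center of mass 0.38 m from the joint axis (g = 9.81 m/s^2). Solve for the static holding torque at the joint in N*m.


tau = m*g*L = 33.3 * 9.81 * 0.38 = 124.1357

124.1357 N*m


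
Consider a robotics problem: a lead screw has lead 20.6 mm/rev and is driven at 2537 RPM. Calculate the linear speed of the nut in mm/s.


v = lead * (RPM/60) = 20.6*2537/60 = 871.0367

871.0367 mm/s


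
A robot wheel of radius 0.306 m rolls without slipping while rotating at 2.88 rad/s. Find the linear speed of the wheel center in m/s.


v = omega * r = 2.88 * 0.306 = 0.8813

0.8813 m/s


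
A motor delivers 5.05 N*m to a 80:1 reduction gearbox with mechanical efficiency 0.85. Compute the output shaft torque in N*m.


tau_out = tau_in * N * eta = 5.05 * 80 * 0.85 = 343.4000

343.4000 N*m


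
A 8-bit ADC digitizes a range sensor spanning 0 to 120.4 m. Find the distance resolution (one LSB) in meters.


res = range / 2^n = 120.4/2^8 = 120.4/256 = 0.4703

0.4703 m


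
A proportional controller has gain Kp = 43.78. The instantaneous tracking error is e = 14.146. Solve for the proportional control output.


u_P = Kp * e = 43.78 * 14.146 = 619.3119

619.3119


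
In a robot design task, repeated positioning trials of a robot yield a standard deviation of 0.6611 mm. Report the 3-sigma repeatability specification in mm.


repeatability = 3*sigma = 3*0.6611 = 1.9833

1.9833 mm


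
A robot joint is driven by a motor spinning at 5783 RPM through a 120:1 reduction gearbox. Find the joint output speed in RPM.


omega_joint = omega_motor / N = 5783 / 120 = 48.1917

48.1917 RPM


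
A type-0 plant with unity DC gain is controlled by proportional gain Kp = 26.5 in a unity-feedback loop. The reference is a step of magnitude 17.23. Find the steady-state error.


e_ss = R/(1 + Kp) = 17.23/(1 + 26.5) = 17.23/27.5000 = 0.6265

0.6265


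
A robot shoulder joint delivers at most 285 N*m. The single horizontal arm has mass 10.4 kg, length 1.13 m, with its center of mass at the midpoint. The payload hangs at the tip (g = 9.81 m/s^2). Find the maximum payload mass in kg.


tau_arm = m_arm*g*(L/2) = 10.4*9.81*1.13/2 = 57.6436 N*m
tau_payload = tau_max - tau_arm = 285 - 57.6436 = 227.3564
m_payload = tau_payload / (g*L) = 227.3564 / (9.81*1.13) = 20.5097

20.5097 kg


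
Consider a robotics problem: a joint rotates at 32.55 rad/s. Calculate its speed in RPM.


RPM = 32.55 * 60/(2*pi) = 310.8296

310.8296 RPM


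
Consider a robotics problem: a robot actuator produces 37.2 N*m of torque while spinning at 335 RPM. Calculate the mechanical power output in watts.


omega = 335 * 2*pi/60 = 35.081118 rad/s
P = tau * omega = 37.2 * 35.081118 = 1305.0176

1305.0176 W


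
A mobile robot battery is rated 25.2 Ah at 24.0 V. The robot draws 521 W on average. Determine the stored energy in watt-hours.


E = capacity * V = 25.2*24.0 = 604.8000

604.8000 Wh


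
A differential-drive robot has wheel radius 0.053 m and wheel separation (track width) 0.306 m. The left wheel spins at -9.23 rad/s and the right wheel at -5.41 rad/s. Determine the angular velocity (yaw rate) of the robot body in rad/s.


omega = r*(wR - wL)/L = 0.053*(-5.41 - (-9.23))/0.306 = 0.6616

0.6616 rad/s


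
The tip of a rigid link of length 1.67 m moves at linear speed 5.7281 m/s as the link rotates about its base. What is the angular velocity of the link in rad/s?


omega = v / L = 5.7281 / 1.67 = 3.4300

3.4300 rad/s


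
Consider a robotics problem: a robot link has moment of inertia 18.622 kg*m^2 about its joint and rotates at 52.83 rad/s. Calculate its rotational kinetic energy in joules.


KE = (1/2)*I*omega^2 = 0.5*18.622*52.83^2 = 25987.0839

25987.0839 J


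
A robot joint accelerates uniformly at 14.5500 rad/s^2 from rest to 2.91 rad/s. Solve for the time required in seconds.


t = delta_omega / alpha = 2.91 / 14.5500 = 0.2000

0.2000 s
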